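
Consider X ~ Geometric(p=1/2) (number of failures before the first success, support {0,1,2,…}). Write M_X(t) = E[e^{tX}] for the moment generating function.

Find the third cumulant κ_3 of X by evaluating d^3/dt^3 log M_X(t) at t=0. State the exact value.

M_X(t) = 1/(2*(1 - e^(t)/2))
K_X(t) = log M_X(t) = -log(1 - e^(t)/2) - log(2)
K^(3)(t) = (-2*e^(2*t) - 4*e^(t))/(e^(3*t) - 6*e^(2*t) + 12*e^(t) - 8)

κ_3 = K^(3)(0) = 6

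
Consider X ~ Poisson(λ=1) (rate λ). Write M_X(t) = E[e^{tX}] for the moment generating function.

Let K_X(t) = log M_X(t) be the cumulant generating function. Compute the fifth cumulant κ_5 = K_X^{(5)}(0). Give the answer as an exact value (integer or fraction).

κ_5 = d^5K/dt^5 |_{t=0} = 1

M_X(t) = e^(e^(t) - 1)
K_X(t) = log M_X(t) = e^(t) - 1
dK/dt = e^(t)
d^2K/dt^2 = e^(t)
d^3K/dt^3 = e^(t)
d^4K/dt^4 = e^(t)
d^5K/dt^5 = e^(t)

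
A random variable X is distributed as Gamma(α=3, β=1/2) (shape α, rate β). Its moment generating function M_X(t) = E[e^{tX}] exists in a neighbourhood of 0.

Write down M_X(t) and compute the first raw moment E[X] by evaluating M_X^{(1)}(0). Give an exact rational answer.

E[X] = D[M](0) = 6

M_X(t) = 1/(8*(1/2 - t)^3)
D[M](t) = 6/(16*t^4 - 32*t^3 + 24*t^2 - 8*t + 1)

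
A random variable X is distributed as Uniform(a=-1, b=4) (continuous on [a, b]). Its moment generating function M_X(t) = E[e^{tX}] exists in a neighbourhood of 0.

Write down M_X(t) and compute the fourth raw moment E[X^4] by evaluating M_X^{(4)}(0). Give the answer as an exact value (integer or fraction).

E[X^4] = M^(4)(0) = 41

M_X(t) = (e^(4*t) - e^(-t))/(5*t)
M^(4)(t) = (256*t^4*e^(5*t) - t^4 - 256*t^3*e^(5*t) - 4*t^3 + 192*t^2*e^(5*t) - 12*t^2 - 96*t*e^(5*t) - 24*t + 24*e^(5*t) - 24)*e^(-t)/(5*t^5)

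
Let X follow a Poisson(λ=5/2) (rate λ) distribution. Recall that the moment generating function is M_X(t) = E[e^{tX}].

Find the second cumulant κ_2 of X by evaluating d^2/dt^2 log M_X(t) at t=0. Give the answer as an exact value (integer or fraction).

M_X(t) = e^(5*e^(t)/2 - 5/2)
K_X(t) = log M_X(t) = 5*e^(t)/2 - 5/2
D^2[K](t) = 5*e^(t)/2

κ_2 = D^2[K](0) = 5/2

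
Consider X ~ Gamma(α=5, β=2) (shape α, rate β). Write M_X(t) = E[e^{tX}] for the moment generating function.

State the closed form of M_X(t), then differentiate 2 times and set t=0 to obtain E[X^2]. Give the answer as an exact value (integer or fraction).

M_X(t) = 32/(2 - t)^5
M^(2)(t) = -960/(t^7 - 14*t^6 + 84*t^5 - 280*t^4 + 560*t^3 - 672*t^2 + 448*t - 128)

E[X^2] = M^(2)(0) = 15/2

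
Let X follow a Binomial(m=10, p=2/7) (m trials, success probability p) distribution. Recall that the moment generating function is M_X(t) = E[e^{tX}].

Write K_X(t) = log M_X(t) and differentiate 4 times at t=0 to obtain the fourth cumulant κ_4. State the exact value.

κ_4 = K′′′′(0) = -1100/2401

M_X(t) = (2*e^(t)/7 + 5/7)^10
K_X(t) = log M_X(t) = 10*log(2*e^(t)/7 + 5/7)
K′(t) = 20*e^(t)/(2*e^(t) + 5)
K′′(t) = 100*e^(t)/(4*e^(2*t) + 20*e^(t) + 25)
K′′′(t) = (-200*e^(2*t) + 500*e^(t))/(8*e^(3*t) + 60*e^(2*t) + 150*e^(t) + 125)
K′′′′(t) = (400*e^(3*t) - 4000*e^(2*t) + 2500*e^(t))/(16*e^(4*t) + 160*e^(3*t) + 600*e^(2*t) + 1000*e^(t) + 625)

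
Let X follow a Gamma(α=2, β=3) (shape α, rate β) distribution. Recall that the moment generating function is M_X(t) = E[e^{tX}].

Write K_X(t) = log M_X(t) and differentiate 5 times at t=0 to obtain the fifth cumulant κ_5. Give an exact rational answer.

M_X(t) = 9/(3 - t)^2
K_X(t) = log M_X(t) = -2*log(3 - t) + 2*log(3)
dK/dt = -2/(t - 3)
d^2K/dt^2 = 2/(t^2 - 6*t + 9)
d^3K/dt^3 = -4/(t^3 - 9*t^2 + 27*t - 27)
d^4K/dt^4 = 12/(t^4 - 12*t^3 + 54*t^2 - 108*t + 81)
d^5K/dt^5 = -48/(t^5 - 15*t^4 + 90*t^3 - 270*t^2 + 405*t - 243)

κ_5 = d^5K/dt^5 |_{t=0} = 16/81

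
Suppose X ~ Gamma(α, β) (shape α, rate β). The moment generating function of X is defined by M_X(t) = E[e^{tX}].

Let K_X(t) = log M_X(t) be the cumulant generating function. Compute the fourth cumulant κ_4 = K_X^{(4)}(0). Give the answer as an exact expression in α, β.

M_X(t) = (β/(β - t))^α
K_X(t) = log M_X(t) = α*(log(β) - log(β - t))
dK/dt = -α/(-β + t)
d^2K/dt^2 = α/(β^2 - 2*β*t + t^2)
d^3K/dt^3 = -2*α/(-β^3 + 3*β^2*t - 3*β*t^2 + t^3)
d^4K/dt^4 = 6*α/(β^4 - 4*β^3*t + 6*β^2*t^2 - 4*β*t^3 + t^4)

κ_4 = d^4K/dt^4 |_{t=0} = 6*α/β^4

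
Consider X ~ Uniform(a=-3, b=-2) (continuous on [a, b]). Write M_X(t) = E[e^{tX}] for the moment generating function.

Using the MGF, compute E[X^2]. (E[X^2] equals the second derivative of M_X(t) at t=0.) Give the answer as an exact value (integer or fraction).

M_X(t) = (e^(-2*t) - e^(-3*t))/t
M′(t) = (-2*t*e^(t) + 3*t - e^(t) + 1)*e^(-3*t)/t^2
M′′(t) = (4*t^2*e^(t) - 9*t^2 + 4*t*e^(t) - 6*t + 2*e^(t) - 2)*e^(-3*t)/t^3

E[X^2] = M′′(0) = 19/3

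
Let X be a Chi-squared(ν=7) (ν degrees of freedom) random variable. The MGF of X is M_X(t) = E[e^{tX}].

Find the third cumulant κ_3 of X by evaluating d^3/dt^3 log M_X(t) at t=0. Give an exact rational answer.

M_X(t) = (1 - 2*t)^(-7/2)
K_X(t) = log M_X(t) = -7*log(1 - 2*t)/2
K^(3)(t) = -56/(8*t^3 - 12*t^2 + 6*t - 1)

κ_3 = K^(3)(0) = 56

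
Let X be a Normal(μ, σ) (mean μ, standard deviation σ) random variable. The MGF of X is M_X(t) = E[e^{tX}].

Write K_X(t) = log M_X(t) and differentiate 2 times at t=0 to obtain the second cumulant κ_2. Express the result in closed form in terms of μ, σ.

κ_2 = K^(2)(0) = σ^2

M_X(t) = e^(μ*t + σ^2*t^2/2)
K_X(t) = log M_X(t) = μ*t + σ^2*t^2/2
K^(2)(t) = σ^2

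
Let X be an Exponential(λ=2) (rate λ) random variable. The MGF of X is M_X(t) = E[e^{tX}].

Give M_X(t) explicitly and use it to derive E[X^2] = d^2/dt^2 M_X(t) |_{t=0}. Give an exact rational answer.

E[X^2] = D^2[M](0) = 1/2

M_X(t) = 2/(2 - t)
D^2[M](t) = -4/(t^3 - 6*t^2 + 12*t - 8)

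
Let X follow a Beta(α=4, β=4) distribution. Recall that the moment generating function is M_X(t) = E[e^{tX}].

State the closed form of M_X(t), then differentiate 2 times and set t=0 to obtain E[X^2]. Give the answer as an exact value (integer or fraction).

E[X^2] = D^2[M](0) = 5/18

M_X(t) = ₁F₁(4; 8; t)
D^2[M](t) = 5*₁F₁(6; 10; t)/18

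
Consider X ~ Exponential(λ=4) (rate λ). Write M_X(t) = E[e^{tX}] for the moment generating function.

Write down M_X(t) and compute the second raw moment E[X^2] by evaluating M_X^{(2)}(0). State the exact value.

M_X(t) = 4/(4 - t)
D^2[M](t) = -8/(t^3 - 12*t^2 + 48*t - 64)

E[X^2] = D^2[M](0) = 1/8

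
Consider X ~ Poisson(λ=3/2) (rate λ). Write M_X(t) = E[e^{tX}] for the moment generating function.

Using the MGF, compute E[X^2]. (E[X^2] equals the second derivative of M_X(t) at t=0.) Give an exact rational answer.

M_X(t) = e^(3*e^(t)/2 - 3/2)
D^2[M](t) = (9*e^(2*t)*e^(3*e^(t)/2) + 6*e^(t)*e^(3*e^(t)/2))*e^(-3/2)/4

E[X^2] = D^2[M](0) = 15/4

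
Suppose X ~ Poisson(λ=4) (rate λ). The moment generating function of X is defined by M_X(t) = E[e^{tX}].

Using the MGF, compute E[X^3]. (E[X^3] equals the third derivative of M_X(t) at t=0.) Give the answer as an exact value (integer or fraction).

E[X^3] = D^3[M](0) = 116

M_X(t) = e^(4*e^(t) - 4)
D^3[M](t) = (64*e^(3*t)*e^(4*e^(t)) + 48*e^(2*t)*e^(4*e^(t)) + 4*e^(t)*e^(4*e^(t)))*e^(-4)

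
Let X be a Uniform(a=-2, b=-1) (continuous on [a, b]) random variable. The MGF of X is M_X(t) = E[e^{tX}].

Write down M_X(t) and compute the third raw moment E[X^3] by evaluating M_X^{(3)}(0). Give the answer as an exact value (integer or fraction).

E[X^3] = D^3[M](0) = -15/4

M_X(t) = (e^(-t) - e^(-2*t))/t
D^3[M](t) = (-t^3*e^(t) + 8*t^3 - 3*t^2*e^(t) + 12*t^2 - 6*t*e^(t) + 12*t - 6*e^(t) + 6)*e^(-2*t)/t^4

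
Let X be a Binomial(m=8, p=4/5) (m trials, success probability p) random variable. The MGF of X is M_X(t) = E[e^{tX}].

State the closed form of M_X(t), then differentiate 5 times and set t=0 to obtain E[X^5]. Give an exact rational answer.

E[X^5] = d^5M/dt^5 |_{t=0} = 8705056/625

M_X(t) = (4*e^(t)/5 + 1/5)^8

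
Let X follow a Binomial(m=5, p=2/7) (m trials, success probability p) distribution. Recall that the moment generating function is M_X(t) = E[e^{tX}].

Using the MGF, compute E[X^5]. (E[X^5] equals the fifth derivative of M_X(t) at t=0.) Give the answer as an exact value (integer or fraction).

M_X(t) = (2*e^(t)/7 + 5/7)^5
D^5[M](t) = 100000*e^(5*t)/16807 + 409600*e^(4*t)/16807 + 486000*e^(3*t)/16807 + 160000*e^(2*t)/16807 + 6250*e^(t)/16807

E[X^5] = D^5[M](0) = 1161850/16807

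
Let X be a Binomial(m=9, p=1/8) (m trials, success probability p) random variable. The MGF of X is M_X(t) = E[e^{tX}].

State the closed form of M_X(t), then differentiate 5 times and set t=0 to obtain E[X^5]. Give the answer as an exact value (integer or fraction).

E[X^5] = D^5[M](0) = 103329/2048

M_X(t) = (e^(t)/8 + 7/8)^9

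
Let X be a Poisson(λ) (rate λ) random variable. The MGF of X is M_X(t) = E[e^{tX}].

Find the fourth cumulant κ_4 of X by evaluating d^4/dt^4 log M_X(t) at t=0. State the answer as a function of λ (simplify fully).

κ_4 = K′′′′(0) = λ

M_X(t) = e^(λ*(e^(t) - 1))
K_X(t) = log M_X(t) = λ*(e^(t) - 1)
K′(t) = λ*e^(t)
K′′(t) = λ*e^(t)
K′′′(t) = λ*e^(t)
K′′′′(t) = λ*e^(t)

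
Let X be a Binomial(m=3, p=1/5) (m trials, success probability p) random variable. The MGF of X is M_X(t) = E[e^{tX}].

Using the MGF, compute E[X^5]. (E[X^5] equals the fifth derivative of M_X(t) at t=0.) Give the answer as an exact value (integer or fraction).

E[X^5] = D^5[M](0) = 27/5

M_X(t) = (e^(t)/5 + 4/5)^3
D^5[M](t) = 243*e^(3*t)/125 + 384*e^(2*t)/125 + 48*e^(t)/125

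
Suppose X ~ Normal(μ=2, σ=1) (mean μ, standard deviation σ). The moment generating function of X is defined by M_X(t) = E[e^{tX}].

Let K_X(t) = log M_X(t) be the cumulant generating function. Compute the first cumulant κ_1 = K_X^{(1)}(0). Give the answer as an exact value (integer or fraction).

M_X(t) = e^(t^2/2 + 2*t)
K_X(t) = log M_X(t) = t^2/2 + 2*t
K^(1)(t) = t + 2

κ_1 = K^(1)(0) = 2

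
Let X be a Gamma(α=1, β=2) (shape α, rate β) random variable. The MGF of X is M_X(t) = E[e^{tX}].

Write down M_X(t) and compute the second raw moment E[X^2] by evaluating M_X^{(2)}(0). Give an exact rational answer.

M_X(t) = 2/(2 - t)
M′(t) = 2/(t^2 - 4*t + 4)
M′′(t) = -4/(t^3 - 6*t^2 + 12*t - 8)

E[X^2] = M′′(0) = 1/2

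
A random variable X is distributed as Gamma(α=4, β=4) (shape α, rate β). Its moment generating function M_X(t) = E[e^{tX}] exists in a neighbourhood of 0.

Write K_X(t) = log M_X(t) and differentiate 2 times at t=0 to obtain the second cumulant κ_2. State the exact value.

κ_2 = K^(2)(0) = 1/4

M_X(t) = 256/(4 - t)^4
K_X(t) = log M_X(t) = -4*log(4 - t) + 8*log(2)
K^(2)(t) = 4/(t^2 - 8*t + 16)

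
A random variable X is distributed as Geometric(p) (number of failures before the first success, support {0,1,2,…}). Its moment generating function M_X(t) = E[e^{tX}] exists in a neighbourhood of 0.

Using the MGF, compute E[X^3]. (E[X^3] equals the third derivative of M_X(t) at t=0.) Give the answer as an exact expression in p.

M_X(t) = p/(-(1 - p)*e^(t) + 1)

E[X^3] = D^3[M](0) = -1 + 7/p - 12/p^2 + 6/p^3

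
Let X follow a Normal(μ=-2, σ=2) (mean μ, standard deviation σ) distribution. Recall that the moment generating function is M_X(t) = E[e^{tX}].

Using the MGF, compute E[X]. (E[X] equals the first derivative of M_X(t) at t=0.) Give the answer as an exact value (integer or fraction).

E[X] = D[M](0) = -2

M_X(t) = e^(2*t^2 - 2*t)
D[M](t) = 4*t*e^(-2*t)*e^(2*t^2) - 2*e^(-2*t)*e^(2*t^2)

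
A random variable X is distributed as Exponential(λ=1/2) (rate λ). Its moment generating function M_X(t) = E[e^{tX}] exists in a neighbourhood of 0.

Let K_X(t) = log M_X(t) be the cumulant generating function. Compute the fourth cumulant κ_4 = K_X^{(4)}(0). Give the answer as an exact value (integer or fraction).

M_X(t) = 1/(2*(1/2 - t))
K_X(t) = log M_X(t) = -log(1/2 - t) - log(2)
dK/dt = -2/(2*t - 1)
d^2K/dt^2 = 4/(4*t^2 - 4*t + 1)
d^3K/dt^3 = -16/(8*t^3 - 12*t^2 + 6*t - 1)
d^4K/dt^4 = 96/(16*t^4 - 32*t^3 + 24*t^2 - 8*t + 1)

κ_4 = d^4K/dt^4 |_{t=0} = 96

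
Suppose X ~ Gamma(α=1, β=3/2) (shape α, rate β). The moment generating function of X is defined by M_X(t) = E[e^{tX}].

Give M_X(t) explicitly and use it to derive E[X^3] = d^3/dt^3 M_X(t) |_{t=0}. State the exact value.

M_X(t) = 3/(2*(3/2 - t))
dM/dt = 6/(4*t^2 - 12*t + 9)
d^2M/dt^2 = -24/(8*t^3 - 36*t^2 + 54*t - 27)
d^3M/dt^3 = 144/(16*t^4 - 96*t^3 + 216*t^2 - 216*t + 81)

E[X^3] = d^3M/dt^3 |_{t=0} = 16/9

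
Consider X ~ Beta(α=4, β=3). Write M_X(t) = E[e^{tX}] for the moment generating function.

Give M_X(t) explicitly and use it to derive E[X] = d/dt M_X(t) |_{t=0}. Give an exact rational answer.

M_X(t) = ₁F₁(4; 7; t)
M^(1)(t) = 4*₁F₁(5; 8; t)/7

E[X] = M^(1)(0) = 4/7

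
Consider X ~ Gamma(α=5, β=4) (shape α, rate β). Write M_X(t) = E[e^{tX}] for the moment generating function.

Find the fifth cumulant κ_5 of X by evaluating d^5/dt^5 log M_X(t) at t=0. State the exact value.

κ_5 = K^(5)(0) = 15/128

M_X(t) = 1024/(4 - t)^5
K_X(t) = log M_X(t) = -5*log(4 - t) + 10*log(2)
K^(5)(t) = -120/(t^5 - 20*t^4 + 160*t^3 - 640*t^2 + 1280*t - 1024)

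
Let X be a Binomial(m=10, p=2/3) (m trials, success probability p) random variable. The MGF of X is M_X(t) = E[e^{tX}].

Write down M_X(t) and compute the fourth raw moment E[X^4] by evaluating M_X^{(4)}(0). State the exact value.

E[X^4] = d^4M/dt^4 |_{t=0} = 23060/9

M_X(t) = (2*e^(t)/3 + 1/3)^10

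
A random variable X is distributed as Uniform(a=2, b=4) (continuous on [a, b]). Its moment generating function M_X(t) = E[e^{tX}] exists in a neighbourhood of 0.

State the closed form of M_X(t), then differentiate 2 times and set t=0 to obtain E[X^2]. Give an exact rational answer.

E[X^2] = M′′(0) = 28/3

M_X(t) = (e^(4*t) - e^(2*t))/(2*t)
M′(t) = (4*t*e^(4*t) - 2*t*e^(2*t) - e^(4*t) + e^(2*t))/(2*t^2)
M′′(t) = (8*t^2*e^(4*t) - 2*t^2*e^(2*t) - 4*t*e^(4*t) + 2*t*e^(2*t) + e^(4*t) - e^(2*t))/t^3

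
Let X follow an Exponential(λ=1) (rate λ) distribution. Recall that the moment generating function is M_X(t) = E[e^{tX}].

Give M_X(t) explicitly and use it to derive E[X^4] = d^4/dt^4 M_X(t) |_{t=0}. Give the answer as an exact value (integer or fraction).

E[X^4] = d^4M/dt^4 |_{t=0} = 24

M_X(t) = 1/(1 - t)
dM/dt = 1/(t^2 - 2*t + 1)
d^2M/dt^2 = -2/(t^3 - 3*t^2 + 3*t - 1)
d^3M/dt^3 = 6/(t^4 - 4*t^3 + 6*t^2 - 4*t + 1)
d^4M/dt^4 = -24/(t^5 - 5*t^4 + 10*t^3 - 10*t^2 + 5*t - 1)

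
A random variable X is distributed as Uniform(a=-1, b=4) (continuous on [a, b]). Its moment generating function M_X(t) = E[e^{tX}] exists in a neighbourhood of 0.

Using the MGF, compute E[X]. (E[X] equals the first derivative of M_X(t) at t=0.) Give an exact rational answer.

E[X] = dM/dt |_{t=0} = 3/2

M_X(t) = (e^(4*t) - e^(-t))/(5*t)
dM/dt = (4*t*e^(5*t) + t - e^(5*t) + 1)*e^(-t)/(5*t^2)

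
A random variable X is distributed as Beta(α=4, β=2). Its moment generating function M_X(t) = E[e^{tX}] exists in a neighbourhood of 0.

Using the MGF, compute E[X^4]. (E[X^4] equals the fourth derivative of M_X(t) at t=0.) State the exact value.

M_X(t) = ₁F₁(4; 6; t)
M′(t) = 2*₁F₁(5; 7; t)/3
M′′(t) = 10*₁F₁(6; 8; t)/21
M′′′(t) = 5*₁F₁(7; 9; t)/14
M′′′′(t) = 5*₁F₁(8; 10; t)/18

E[X^4] = M′′′′(0) = 5/18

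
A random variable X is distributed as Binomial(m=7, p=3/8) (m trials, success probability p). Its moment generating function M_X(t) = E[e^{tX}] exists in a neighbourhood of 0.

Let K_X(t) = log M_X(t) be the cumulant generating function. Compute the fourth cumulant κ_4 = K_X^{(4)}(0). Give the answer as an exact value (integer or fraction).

M_X(t) = (3*e^(t)/8 + 5/8)^7
K_X(t) = log M_X(t) = 7*log(3*e^(t)/8 + 5/8)
K^(4)(t) = (945*e^(3*t) - 6300*e^(2*t) + 2625*e^(t))/(81*e^(4*t) + 540*e^(3*t) + 1350*e^(2*t) + 1500*e^(t) + 625)

κ_4 = K^(4)(0) = -1365/2048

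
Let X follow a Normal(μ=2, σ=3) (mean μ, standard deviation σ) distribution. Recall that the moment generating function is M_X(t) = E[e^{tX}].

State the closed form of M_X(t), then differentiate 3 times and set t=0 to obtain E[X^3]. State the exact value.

E[X^3] = D^3[M](0) = 62

M_X(t) = e^(9*t^2/2 + 2*t)
D^3[M](t) = 729*t^3*e^(2*t)*e^(9*t^2/2) + 486*t^2*e^(2*t)*e^(9*t^2/2) + 351*t*e^(2*t)*e^(9*t^2/2) + 62*e^(2*t)*e^(9*t^2/2)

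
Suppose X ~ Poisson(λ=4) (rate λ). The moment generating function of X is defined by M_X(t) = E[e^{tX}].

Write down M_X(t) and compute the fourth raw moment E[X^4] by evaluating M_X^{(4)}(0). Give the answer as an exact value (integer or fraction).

E[X^4] = d^4M/dt^4 |_{t=0} = 756

M_X(t) = e^(4*e^(t) - 4)
dM/dt = 4*e^(-4)*e^(t)*e^(4*e^(t))
d^2M/dt^2 = (16*e^(2*t)*e^(4*e^(t)) + 4*e^(t)*e^(4*e^(t)))*e^(-4)
d^3M/dt^3 = (64*e^(3*t)*e^(4*e^(t)) + 48*e^(2*t)*e^(4*e^(t)) + 4*e^(t)*e^(4*e^(t)))*e^(-4)
d^4M/dt^4 = (256*e^(4*t)*e^(4*e^(t)) + 384*e^(3*t)*e^(4*e^(t)) + 112*e^(2*t)*e^(4*e^(t)) + 4*e^(t)*e^(4*e^(t)))*e^(-4)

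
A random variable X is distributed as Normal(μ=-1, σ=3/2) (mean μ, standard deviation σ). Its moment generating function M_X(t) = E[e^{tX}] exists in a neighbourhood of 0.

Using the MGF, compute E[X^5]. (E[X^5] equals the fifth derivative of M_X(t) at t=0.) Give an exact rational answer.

M_X(t) = e^(9*t^2/8 - t)
D^5[M](t) = (59049*t^5*e^(9*t^2/8) - 131220*t^4*e^(9*t^2/8) + 379080*t^3*e^(9*t^2/8) - 401760*t^2*e^(9*t^2/8) + 342000*t*e^(9*t^2/8) - 101824*e^(9*t^2/8))*e^(-t)/1024

E[X^5] = D^5[M](0) = -1591/16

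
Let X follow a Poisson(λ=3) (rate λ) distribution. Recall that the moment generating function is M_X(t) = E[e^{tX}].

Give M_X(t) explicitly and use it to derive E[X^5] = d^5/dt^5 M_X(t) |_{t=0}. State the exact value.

E[X^5] = M^(5)(0) = 1866

M_X(t) = e^(3*e^(t) - 3)
M^(5)(t) = (243*e^(5*t)*e^(3*e^(t)) + 810*e^(4*t)*e^(3*e^(t)) + 675*e^(3*t)*e^(3*e^(t)) + 135*e^(2*t)*e^(3*e^(t)) + 3*e^(t)*e^(3*e^(t)))*e^(-3)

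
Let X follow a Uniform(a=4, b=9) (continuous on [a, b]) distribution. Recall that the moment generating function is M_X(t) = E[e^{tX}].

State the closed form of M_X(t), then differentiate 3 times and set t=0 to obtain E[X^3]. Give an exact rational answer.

E[X^3] = M′′′(0) = 1261/4

M_X(t) = (e^(9*t) - e^(4*t))/(5*t)
M′(t) = (9*t*e^(9*t) - 4*t*e^(4*t) - e^(9*t) + e^(4*t))/(5*t^2)
M′′(t) = (81*t^2*e^(9*t) - 16*t^2*e^(4*t) - 18*t*e^(9*t) + 8*t*e^(4*t) + 2*e^(9*t) - 2*e^(4*t))/(5*t^3)
M′′′(t) = (729*t^3*e^(9*t) - 64*t^3*e^(4*t) - 243*t^2*e^(9*t) + 48*t^2*e^(4*t) + 54*t*e^(9*t) - 24*t*e^(4*t) - 6*e^(9*t) + 6*e^(4*t))/(5*t^4)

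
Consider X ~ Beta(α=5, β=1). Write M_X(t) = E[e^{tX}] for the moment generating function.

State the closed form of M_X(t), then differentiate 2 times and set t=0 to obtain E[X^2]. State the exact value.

M_X(t) = ₁F₁(5; 6; t)
M′(t) = 5*₁F₁(6; 7; t)/6
M′′(t) = 5*₁F₁(7; 8; t)/7

E[X^2] = M′′(0) = 5/7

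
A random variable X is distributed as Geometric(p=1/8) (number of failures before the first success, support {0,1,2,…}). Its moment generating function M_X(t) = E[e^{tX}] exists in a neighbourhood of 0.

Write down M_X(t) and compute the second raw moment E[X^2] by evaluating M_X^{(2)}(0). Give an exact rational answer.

M_X(t) = 1/(8*(1 - 7*e^(t)/8))
dM/dt = 7*e^(t)/(49*e^(2*t) - 112*e^(t) + 64)
d^2M/dt^2 = (-49*e^(2*t) - 56*e^(t))/(343*e^(3*t) - 1176*e^(2*t) + 1344*e^(t) - 512)

E[X^2] = d^2M/dt^2 |_{t=0} = 105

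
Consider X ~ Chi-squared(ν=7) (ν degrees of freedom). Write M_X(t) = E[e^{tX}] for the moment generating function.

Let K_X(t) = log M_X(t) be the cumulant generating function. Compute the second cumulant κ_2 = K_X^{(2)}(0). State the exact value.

κ_2 = K^(2)(0) = 14

M_X(t) = (1 - 2*t)^(-7/2)
K_X(t) = log M_X(t) = -7*log(1 - 2*t)/2
K^(2)(t) = 14/(4*t^2 - 4*t + 1)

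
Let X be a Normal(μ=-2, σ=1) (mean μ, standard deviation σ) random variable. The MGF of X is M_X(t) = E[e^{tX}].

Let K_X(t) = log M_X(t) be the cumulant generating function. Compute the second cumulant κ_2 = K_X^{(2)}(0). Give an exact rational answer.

κ_2 = K^(2)(0) = 1

M_X(t) = e^(t^2/2 - 2*t)
K_X(t) = log M_X(t) = t^2/2 - 2*t
K^(2)(t) = 1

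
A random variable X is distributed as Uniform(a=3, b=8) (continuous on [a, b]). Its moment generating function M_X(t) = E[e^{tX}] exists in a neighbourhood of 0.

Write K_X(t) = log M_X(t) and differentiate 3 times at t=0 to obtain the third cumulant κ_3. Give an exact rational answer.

M_X(t) = (e^(8*t) - e^(3*t))/(5*t)
K_X(t) = log M_X(t) = -log(t) + log(e^(8*t) - e^(3*t)) - log(5)
K^(3)(t) = (125*t^3*e^(10*t) + 125*t^3*e^(5*t) - 2*e^(15*t) + 6*e^(10*t) - 6*e^(5*t) + 2)/(t^3*e^(15*t) - 3*t^3*e^(10*t) + 3*t^3*e^(5*t) - t^3)

κ_3 = K^(3)(0) = 0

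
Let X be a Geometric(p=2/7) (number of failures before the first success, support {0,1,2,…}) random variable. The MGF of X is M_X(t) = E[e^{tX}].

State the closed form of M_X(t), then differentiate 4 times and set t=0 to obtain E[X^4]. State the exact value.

E[X^4] = D^4[M](0) = 1590

M_X(t) = 2/(7*(1 - 5*e^(t)/7))
D^4[M](t) = (-1250*e^(4*t) - 19250*e^(3*t) - 26950*e^(2*t) - 3430*e^(t))/(3125*e^(5*t) - 21875*e^(4*t) + 61250*e^(3*t) - 85750*e^(2*t) + 60025*e^(t) - 16807)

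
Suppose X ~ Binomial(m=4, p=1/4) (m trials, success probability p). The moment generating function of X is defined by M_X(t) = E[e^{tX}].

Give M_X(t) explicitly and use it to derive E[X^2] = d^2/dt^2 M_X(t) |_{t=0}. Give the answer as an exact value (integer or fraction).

M_X(t) = (e^(t)/4 + 3/4)^4
M′(t) = e^(4*t)/64 + 9*e^(3*t)/64 + 27*e^(2*t)/64 + 27*e^(t)/64
M′′(t) = e^(4*t)/16 + 27*e^(3*t)/64 + 27*e^(2*t)/32 + 27*e^(t)/64

E[X^2] = M′′(0) = 7/4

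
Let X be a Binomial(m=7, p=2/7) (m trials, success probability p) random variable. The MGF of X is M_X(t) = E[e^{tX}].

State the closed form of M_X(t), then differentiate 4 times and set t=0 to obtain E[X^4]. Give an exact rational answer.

M_X(t) = (2*e^(t)/7 + 5/7)^7
dM/dt = 128*e^(7*t)/117649 + 1920*e^(6*t)/117649 + 12000*e^(5*t)/117649 + 40000*e^(4*t)/117649 + 75000*e^(3*t)/117649 + 75000*e^(2*t)/117649 + 31250*e^(t)/117649
d^2M/dt^2 = 128*e^(7*t)/16807 + 11520*e^(6*t)/117649 + 60000*e^(5*t)/117649 + 160000*e^(4*t)/117649 + 225000*e^(3*t)/117649 + 150000*e^(2*t)/117649 + 31250*e^(t)/117649
d^3M/dt^3 = 128*e^(7*t)/2401 + 69120*e^(6*t)/117649 + 300000*e^(5*t)/117649 + 640000*e^(4*t)/117649 + 675000*e^(3*t)/117649 + 300000*e^(2*t)/117649 + 31250*e^(t)/117649
d^4M/dt^4 = 128*e^(7*t)/343 + 414720*e^(6*t)/117649 + 1500000*e^(5*t)/117649 + 2560000*e^(4*t)/117649 + 2025000*e^(3*t)/117649 + 600000*e^(2*t)/117649 + 31250*e^(t)/117649

E[X^4] = d^4M/dt^4 |_{t=0} = 20918/343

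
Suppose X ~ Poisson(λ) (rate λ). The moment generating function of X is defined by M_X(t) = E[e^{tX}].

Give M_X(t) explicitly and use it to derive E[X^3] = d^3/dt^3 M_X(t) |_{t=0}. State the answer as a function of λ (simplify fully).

E[X^3] = D^3[M](0) = λ*(λ^2 + 3*λ + 1)

M_X(t) = e^(λ*(e^(t) - 1))
D^3[M](t) = (λ^3*e^(3*t)*e^(λ*e^(t)) + 3*λ^2*e^(2*t)*e^(λ*e^(t)) + λ*e^(t)*e^(λ*e^(t)))*e^(-λ)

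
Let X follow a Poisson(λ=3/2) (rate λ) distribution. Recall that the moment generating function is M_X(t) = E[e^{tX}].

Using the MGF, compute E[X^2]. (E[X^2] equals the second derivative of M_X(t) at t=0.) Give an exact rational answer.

M_X(t) = e^(3*e^(t)/2 - 3/2)
M^(2)(t) = (9*e^(2*t)*e^(3*e^(t)/2) + 6*e^(t)*e^(3*e^(t)/2))*e^(-3/2)/4

E[X^2] = M^(2)(0) = 15/4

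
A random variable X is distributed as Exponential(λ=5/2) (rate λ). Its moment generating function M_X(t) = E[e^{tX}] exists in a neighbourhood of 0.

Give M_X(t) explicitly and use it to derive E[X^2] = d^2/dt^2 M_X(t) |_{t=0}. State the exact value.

E[X^2] = d^2M/dt^2 |_{t=0} = 8/25

M_X(t) = 5/(2*(5/2 - t))
dM/dt = 10/(4*t^2 - 20*t + 25)
d^2M/dt^2 = -40/(8*t^3 - 60*t^2 + 150*t - 125)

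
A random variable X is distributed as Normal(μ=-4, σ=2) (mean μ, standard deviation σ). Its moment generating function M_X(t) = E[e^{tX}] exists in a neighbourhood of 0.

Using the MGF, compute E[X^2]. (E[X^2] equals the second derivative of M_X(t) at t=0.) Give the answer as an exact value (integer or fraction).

M_X(t) = e^(2*t^2 - 4*t)
M′(t) = 4*t*e^(-4*t)*e^(2*t^2) - 4*e^(-4*t)*e^(2*t^2)
M′′(t) = (16*t^2*e^(2*t^2) - 32*t*e^(2*t^2) + 20*e^(2*t^2))*e^(-4*t)

E[X^2] = M′′(0) = 20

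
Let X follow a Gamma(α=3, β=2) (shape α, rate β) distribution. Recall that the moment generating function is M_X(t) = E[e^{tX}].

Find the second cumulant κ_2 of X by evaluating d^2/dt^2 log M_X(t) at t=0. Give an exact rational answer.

κ_2 = D^2[K](0) = 3/4

M_X(t) = 8/(2 - t)^3
K_X(t) = log M_X(t) = -3*log(2 - t) + 3*log(2)
D^2[K](t) = 3/(t^2 - 4*t + 4)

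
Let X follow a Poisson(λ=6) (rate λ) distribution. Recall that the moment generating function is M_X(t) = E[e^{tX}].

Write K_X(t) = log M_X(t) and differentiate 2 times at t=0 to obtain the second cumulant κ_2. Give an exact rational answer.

M_X(t) = e^(6*e^(t) - 6)
K_X(t) = log M_X(t) = 6*e^(t) - 6
D^2[K](t) = 6*e^(t)

κ_2 = D^2[K](0) = 6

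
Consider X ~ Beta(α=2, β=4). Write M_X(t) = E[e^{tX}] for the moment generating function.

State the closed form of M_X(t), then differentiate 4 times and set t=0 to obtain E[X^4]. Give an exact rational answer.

M_X(t) = ₁F₁(2; 6; t)
D^4[M](t) = 5*₁F₁(6; 10; t)/126

E[X^4] = D^4[M](0) = 5/126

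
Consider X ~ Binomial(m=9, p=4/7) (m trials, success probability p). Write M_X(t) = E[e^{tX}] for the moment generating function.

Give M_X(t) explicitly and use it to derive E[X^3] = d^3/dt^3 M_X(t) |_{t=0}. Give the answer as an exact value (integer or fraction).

E[X^3] = d^3M/dt^3 |_{t=0} = 1188/7

M_X(t) = (4*e^(t)/7 + 3/7)^9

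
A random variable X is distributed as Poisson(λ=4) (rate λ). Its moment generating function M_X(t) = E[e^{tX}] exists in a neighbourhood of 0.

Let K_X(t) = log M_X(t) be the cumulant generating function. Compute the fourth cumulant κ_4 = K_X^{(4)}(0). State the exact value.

κ_4 = K^(4)(0) = 4

M_X(t) = e^(4*e^(t) - 4)
K_X(t) = log M_X(t) = 4*e^(t) - 4
K^(4)(t) = 4*e^(t)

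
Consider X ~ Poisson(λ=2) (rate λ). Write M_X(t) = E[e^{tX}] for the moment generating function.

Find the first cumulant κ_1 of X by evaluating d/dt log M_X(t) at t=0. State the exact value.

M_X(t) = e^(2*e^(t) - 2)
K_X(t) = log M_X(t) = 2*e^(t) - 2
D[K](t) = 2*e^(t)

κ_1 = D[K](0) = 2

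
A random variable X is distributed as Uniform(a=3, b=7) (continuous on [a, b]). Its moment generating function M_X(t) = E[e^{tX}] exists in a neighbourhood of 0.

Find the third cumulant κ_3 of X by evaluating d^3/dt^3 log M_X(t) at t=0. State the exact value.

M_X(t) = (e^(7*t) - e^(3*t))/(4*t)
K_X(t) = log M_X(t) = -log(t) + log(e^(7*t) - e^(3*t)) - 2*log(2)
dK/dt = (7*t*e^(4*t) - 3*t - e^(4*t) + 1)/(t*e^(4*t) - t)
d^2K/dt^2 = (-16*t^2*e^(4*t) + e^(8*t) - 2*e^(4*t) + 1)/(t^2*e^(8*t) - 2*t^2*e^(4*t) + t^2)
d^3K/dt^3 = (64*t^3*e^(8*t) + 64*t^3*e^(4*t) - 2*e^(12*t) + 6*e^(8*t) - 6*e^(4*t) + 2)/(t^3*e^(12*t) - 3*t^3*e^(8*t) + 3*t^3*e^(4*t) - t^3)

κ_3 = d^3K/dt^3 |_{t=0} = 0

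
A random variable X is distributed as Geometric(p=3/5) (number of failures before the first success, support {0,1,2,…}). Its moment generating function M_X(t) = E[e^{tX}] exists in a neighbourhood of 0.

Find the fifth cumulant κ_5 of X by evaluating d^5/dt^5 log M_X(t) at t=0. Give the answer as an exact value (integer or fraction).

M_X(t) = 3/(5*(1 - 2*e^(t)/5))
K_X(t) = log M_X(t) = -log(1 - 2*e^(t)/5) - log(5) + log(3)
K′(t) = -2*e^(t)/(2*e^(t) - 5)
K′′(t) = 10*e^(t)/(4*e^(2*t) - 20*e^(t) + 25)
K′′′(t) = (-20*e^(2*t) - 50*e^(t))/(8*e^(3*t) - 60*e^(2*t) + 150*e^(t) - 125)
K′′′′(t) = (40*e^(3*t) + 400*e^(2*t) + 250*e^(t))/(16*e^(4*t) - 160*e^(3*t) + 600*e^(2*t) - 1000*e^(t) + 625)
K′′′′′(t) = (-80*e^(4*t) - 2200*e^(3*t) - 5500*e^(2*t) - 1250*e^(t))/(32*e^(5*t) - 400*e^(4*t) + 2000*e^(3*t) - 5000*e^(2*t) + 6250*e^(t) - 3125)

κ_5 = K′′′′′(0) = 3010/81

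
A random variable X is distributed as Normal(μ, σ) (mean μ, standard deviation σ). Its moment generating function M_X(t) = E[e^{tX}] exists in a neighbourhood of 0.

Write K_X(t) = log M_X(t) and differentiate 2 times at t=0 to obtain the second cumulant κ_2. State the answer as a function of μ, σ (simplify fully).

κ_2 = d^2K/dt^2 |_{t=0} = σ^2

M_X(t) = e^(μ*t + σ^2*t^2/2)
K_X(t) = log M_X(t) = μ*t + σ^2*t^2/2
dK/dt = μ + σ^2*t
d^2K/dt^2 = σ^2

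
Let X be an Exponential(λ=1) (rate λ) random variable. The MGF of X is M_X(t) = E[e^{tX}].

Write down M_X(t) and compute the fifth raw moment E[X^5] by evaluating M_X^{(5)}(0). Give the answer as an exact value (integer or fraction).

E[X^5] = M^(5)(0) = 120

M_X(t) = 1/(1 - t)
M^(5)(t) = 120/(t^6 - 6*t^5 + 15*t^4 - 20*t^3 + 15*t^2 - 6*t + 1)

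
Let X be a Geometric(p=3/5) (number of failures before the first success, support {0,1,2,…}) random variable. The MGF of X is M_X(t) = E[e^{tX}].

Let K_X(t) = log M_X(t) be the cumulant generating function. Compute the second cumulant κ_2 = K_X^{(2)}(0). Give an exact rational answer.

M_X(t) = 3/(5*(1 - 2*e^(t)/5))
K_X(t) = log M_X(t) = -log(1 - 2*e^(t)/5) - log(5) + log(3)
D^2[K](t) = 10*e^(t)/(4*e^(2*t) - 20*e^(t) + 25)

κ_2 = D^2[K](0) = 10/9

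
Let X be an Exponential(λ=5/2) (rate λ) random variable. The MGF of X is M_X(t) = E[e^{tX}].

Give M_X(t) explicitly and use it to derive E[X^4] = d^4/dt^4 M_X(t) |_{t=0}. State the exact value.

M_X(t) = 5/(2*(5/2 - t))
D^4[M](t) = -1920/(32*t^5 - 400*t^4 + 2000*t^3 - 5000*t^2 + 6250*t - 3125)

E[X^4] = D^4[M](0) = 384/625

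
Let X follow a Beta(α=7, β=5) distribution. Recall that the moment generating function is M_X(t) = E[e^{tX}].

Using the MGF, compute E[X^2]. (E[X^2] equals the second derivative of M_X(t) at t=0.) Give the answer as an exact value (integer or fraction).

M_X(t) = ₁F₁(7; 12; t)
dM/dt = 7*₁F₁(8; 13; t)/12
d^2M/dt^2 = 14*₁F₁(9; 14; t)/39

E[X^2] = d^2M/dt^2 |_{t=0} = 14/39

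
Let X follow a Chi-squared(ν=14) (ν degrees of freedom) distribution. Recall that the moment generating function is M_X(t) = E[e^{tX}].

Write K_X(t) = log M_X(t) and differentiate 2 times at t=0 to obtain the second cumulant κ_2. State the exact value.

M_X(t) = (1 - 2*t)^(-7)
K_X(t) = log M_X(t) = -7*log(1 - 2*t)
dK/dt = -14/(2*t - 1)
d^2K/dt^2 = 28/(4*t^2 - 4*t + 1)

κ_2 = d^2K/dt^2 |_{t=0} = 28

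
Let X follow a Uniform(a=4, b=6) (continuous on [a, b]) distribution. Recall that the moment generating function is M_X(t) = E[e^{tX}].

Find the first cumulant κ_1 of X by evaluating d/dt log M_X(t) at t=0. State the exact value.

κ_1 = D[K](0) = 5

M_X(t) = (e^(6*t) - e^(4*t))/(2*t)
K_X(t) = log M_X(t) = -log(t) + log(e^(6*t) - e^(4*t)) - log(2)
D[K](t) = (6*t*e^(2*t) - 4*t - e^(2*t) + 1)/(t*e^(2*t) - t)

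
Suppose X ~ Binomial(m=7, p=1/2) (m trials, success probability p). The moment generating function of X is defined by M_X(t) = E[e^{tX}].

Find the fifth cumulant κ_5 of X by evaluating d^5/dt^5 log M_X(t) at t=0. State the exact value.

M_X(t) = (e^(t)/2 + 1/2)^7
K_X(t) = log M_X(t) = 7*log(e^(t)/2 + 1/2)
D^5[K](t) = (-7*e^(4*t) + 77*e^(3*t) - 77*e^(2*t) + 7*e^(t))/(e^(5*t) + 5*e^(4*t) + 10*e^(3*t) + 10*e^(2*t) + 5*e^(t) + 1)

κ_5 = D^5[K](0) = 0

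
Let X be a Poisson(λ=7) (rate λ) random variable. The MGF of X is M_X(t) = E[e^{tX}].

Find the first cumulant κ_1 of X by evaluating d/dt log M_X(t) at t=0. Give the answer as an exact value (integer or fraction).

M_X(t) = e^(7*e^(t) - 7)
K_X(t) = log M_X(t) = 7*e^(t) - 7
D[K](t) = 7*e^(t)

κ_1 = D[K](0) = 7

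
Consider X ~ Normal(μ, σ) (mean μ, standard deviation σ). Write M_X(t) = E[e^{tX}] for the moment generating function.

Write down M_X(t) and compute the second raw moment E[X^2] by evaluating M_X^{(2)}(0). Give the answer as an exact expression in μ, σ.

E[X^2] = D^2[M](0) = μ^2 + σ^2

M_X(t) = e^(μ*t + σ^2*t^2/2)
D^2[M](t) = μ^2*e^(μ*t)*e^(σ^2*t^2/2) + 2*μ*σ^2*t*e^(μ*t)*e^(σ^2*t^2/2) + σ^4*t^2*e^(μ*t)*e^(σ^2*t^2/2) + σ^2*e^(μ*t)*e^(σ^2*t^2/2)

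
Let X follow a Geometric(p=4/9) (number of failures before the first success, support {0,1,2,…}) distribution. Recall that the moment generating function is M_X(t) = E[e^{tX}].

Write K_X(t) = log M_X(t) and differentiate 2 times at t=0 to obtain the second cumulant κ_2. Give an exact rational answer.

κ_2 = d^2K/dt^2 |_{t=0} = 45/16

M_X(t) = 4/(9*(1 - 5*e^(t)/9))
K_X(t) = log M_X(t) = -log(1 - 5*e^(t)/9) - 2*log(3) + 2*log(2)
dK/dt = -5*e^(t)/(5*e^(t) - 9)
d^2K/dt^2 = 45*e^(t)/(25*e^(2*t) - 90*e^(t) + 81)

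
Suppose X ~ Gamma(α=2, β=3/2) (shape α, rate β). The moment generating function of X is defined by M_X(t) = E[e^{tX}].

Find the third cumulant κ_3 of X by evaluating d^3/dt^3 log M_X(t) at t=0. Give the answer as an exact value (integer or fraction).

κ_3 = d^3K/dt^3 |_{t=0} = 32/27

M_X(t) = 9/(4*(3/2 - t)^2)
K_X(t) = log M_X(t) = -2*log(3/2 - t) - 2*log(2) + 2*log(3)
dK/dt = -4/(2*t - 3)
d^2K/dt^2 = 8/(4*t^2 - 12*t + 9)
d^3K/dt^3 = -32/(8*t^3 - 36*t^2 + 54*t - 27)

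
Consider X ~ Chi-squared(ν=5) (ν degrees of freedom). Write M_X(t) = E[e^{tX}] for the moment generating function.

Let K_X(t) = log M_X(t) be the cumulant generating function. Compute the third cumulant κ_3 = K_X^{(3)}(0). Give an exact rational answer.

M_X(t) = (1 - 2*t)^(-5/2)
K_X(t) = log M_X(t) = -5*log(1 - 2*t)/2
dK/dt = -5/(2*t - 1)
d^2K/dt^2 = 10/(4*t^2 - 4*t + 1)
d^3K/dt^3 = -40/(8*t^3 - 12*t^2 + 6*t - 1)

κ_3 = d^3K/dt^3 |_{t=0} = 40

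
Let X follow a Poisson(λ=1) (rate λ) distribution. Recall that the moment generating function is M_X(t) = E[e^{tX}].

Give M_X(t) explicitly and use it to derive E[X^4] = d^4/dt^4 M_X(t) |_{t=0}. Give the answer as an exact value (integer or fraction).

E[X^4] = M′′′′(0) = 15

M_X(t) = e^(e^(t) - 1)
M′(t) = e^(-1)*e^(t)*e^(e^(t))
M′′(t) = (e^(2*t)*e^(e^(t)) + e^(t)*e^(e^(t)))*e^(-1)
M′′′(t) = (e^(3*t)*e^(e^(t)) + 3*e^(2*t)*e^(e^(t)) + e^(t)*e^(e^(t)))*e^(-1)
M′′′′(t) = (e^(4*t)*e^(e^(t)) + 6*e^(3*t)*e^(e^(t)) + 7*e^(2*t)*e^(e^(t)) + e^(t)*e^(e^(t)))*e^(-1)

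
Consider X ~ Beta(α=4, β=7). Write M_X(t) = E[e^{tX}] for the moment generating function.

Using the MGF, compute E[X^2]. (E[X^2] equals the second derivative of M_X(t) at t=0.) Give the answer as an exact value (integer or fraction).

M_X(t) = ₁F₁(4; 11; t)
M′(t) = 4*₁F₁(5; 12; t)/11
M′′(t) = 5*₁F₁(6; 13; t)/33

E[X^2] = M′′(0) = 5/33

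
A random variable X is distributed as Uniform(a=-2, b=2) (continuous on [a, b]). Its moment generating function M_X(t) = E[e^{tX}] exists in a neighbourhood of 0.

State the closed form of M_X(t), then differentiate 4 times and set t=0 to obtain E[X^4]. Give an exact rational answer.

M_X(t) = (e^(2*t) - e^(-2*t))/(4*t)
dM/dt = (2*t*e^(4*t) + 2*t - e^(4*t) + 1)*e^(-2*t)/(4*t^2)
d^2M/dt^2 = (2*t^2*e^(4*t) - 2*t^2 - 2*t*e^(4*t) - 2*t + e^(4*t) - 1)*e^(-2*t)/(2*t^3)
d^3M/dt^3 = (4*t^3*e^(4*t) + 4*t^3 - 6*t^2*e^(4*t) + 6*t^2 + 6*t*e^(4*t) + 6*t - 3*e^(4*t) + 3)*e^(-2*t)/(2*t^4)
d^4M/dt^4 = (4*t^4*e^(4*t) - 4*t^4 - 8*t^3*e^(4*t) - 8*t^3 + 12*t^2*e^(4*t) - 12*t^2 - 12*t*e^(4*t) - 12*t + 6*e^(4*t) - 6)*e^(-2*t)/t^5

E[X^4] = d^4M/dt^4 |_{t=0} = 16/5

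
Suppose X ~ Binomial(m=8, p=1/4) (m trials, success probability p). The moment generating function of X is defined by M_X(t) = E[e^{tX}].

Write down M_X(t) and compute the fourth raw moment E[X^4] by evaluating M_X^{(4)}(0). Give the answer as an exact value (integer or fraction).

M_X(t) = (e^(t)/4 + 3/4)^8
D^4[M](t) = e^(8*t)/16 + 7203*e^(7*t)/8192 + 5103*e^(6*t)/1024 + 118125*e^(5*t)/8192 + 2835*e^(4*t)/128 + 137781*e^(3*t)/8192 + 5103*e^(2*t)/1024 + 2187*e^(t)/8192

E[X^4] = D^4[M](0) = 1033/16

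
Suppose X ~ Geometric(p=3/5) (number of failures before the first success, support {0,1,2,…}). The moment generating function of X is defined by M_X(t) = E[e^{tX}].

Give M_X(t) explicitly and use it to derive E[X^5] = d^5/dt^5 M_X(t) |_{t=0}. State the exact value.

E[X^5] = M^(5)(0) = 9854/81

M_X(t) = 3/(5*(1 - 2*e^(t)/5))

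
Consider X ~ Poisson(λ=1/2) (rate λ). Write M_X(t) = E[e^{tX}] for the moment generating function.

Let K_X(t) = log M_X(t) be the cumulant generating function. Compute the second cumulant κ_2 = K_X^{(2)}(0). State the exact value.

M_X(t) = e^(e^(t)/2 - 1/2)
K_X(t) = log M_X(t) = e^(t)/2 - 1/2
D^2[K](t) = e^(t)/2

κ_2 = D^2[K](0) = 1/2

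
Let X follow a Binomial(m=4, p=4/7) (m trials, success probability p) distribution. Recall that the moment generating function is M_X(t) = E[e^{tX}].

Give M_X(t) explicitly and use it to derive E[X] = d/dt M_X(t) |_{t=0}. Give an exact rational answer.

M_X(t) = (4*e^(t)/7 + 3/7)^4
dM/dt = 1024*e^(4*t)/2401 + 2304*e^(3*t)/2401 + 1728*e^(2*t)/2401 + 432*e^(t)/2401

E[X] = dM/dt |_{t=0} = 16/7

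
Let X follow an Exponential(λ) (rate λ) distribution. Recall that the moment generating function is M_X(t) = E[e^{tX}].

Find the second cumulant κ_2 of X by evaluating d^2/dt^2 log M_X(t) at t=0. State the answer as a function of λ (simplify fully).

M_X(t) = λ/(λ - t)
K_X(t) = log M_X(t) = log(λ) - log(λ - t)
dK/dt = -1/(-λ + t)
d^2K/dt^2 = 1/(λ^2 - 2*λ*t + t^2)

κ_2 = d^2K/dt^2 |_{t=0} = λ^(-2)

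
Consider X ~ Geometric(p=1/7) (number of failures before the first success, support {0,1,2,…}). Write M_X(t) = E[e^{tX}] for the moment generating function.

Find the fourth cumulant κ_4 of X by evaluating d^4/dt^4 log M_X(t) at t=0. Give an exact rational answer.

M_X(t) = 1/(7*(1 - 6*e^(t)/7))
K_X(t) = log M_X(t) = -log(1 - 6*e^(t)/7) - log(7)
D^4[K](t) = (1512*e^(3*t) + 7056*e^(2*t) + 2058*e^(t))/(1296*e^(4*t) - 6048*e^(3*t) + 10584*e^(2*t) - 8232*e^(t) + 2401)

κ_4 = D^4[K](0) = 10626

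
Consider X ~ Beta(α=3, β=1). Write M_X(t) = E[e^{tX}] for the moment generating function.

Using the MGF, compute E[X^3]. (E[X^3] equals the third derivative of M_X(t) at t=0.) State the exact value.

M_X(t) = ₁F₁(3; 4; t)
M^(3)(t) = ₁F₁(6; 7; t)/2

E[X^3] = M^(3)(0) = 1/2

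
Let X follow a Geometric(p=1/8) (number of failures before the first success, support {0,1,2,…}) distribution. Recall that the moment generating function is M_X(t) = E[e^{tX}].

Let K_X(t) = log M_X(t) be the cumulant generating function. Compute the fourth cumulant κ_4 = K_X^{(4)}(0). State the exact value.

M_X(t) = 1/(8*(1 - 7*e^(t)/8))
K_X(t) = log M_X(t) = -log(1 - 7*e^(t)/8) - 3*log(2)
D^4[K](t) = (2744*e^(3*t) + 12544*e^(2*t) + 3584*e^(t))/(2401*e^(4*t) - 10976*e^(3*t) + 18816*e^(2*t) - 14336*e^(t) + 4096)

κ_4 = D^4[K](0) = 18872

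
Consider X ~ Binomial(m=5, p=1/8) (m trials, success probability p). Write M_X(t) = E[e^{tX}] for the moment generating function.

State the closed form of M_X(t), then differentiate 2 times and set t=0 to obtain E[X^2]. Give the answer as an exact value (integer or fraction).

E[X^2] = d^2M/dt^2 |_{t=0} = 15/16

M_X(t) = (e^(t)/8 + 7/8)^5
dM/dt = 5*e^(5*t)/32768 + 35*e^(4*t)/8192 + 735*e^(3*t)/16384 + 1715*e^(2*t)/8192 + 12005*e^(t)/32768
d^2M/dt^2 = 25*e^(5*t)/32768 + 35*e^(4*t)/2048 + 2205*e^(3*t)/16384 + 1715*e^(2*t)/4096 + 12005*e^(t)/32768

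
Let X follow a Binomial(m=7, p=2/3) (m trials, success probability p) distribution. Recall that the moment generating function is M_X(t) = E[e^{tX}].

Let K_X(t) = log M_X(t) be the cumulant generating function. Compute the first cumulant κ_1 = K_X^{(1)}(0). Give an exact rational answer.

κ_1 = K′(0) = 14/3

M_X(t) = (2*e^(t)/3 + 1/3)^7
K_X(t) = log M_X(t) = 7*log(2*e^(t)/3 + 1/3)
K′(t) = 14*e^(t)/(2*e^(t) + 1)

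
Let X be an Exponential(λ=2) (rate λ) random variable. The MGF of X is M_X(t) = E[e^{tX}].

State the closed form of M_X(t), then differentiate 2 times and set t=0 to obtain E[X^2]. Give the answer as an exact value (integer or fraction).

M_X(t) = 2/(2 - t)
D^2[M](t) = -4/(t^3 - 6*t^2 + 12*t - 8)

E[X^2] = D^2[M](0) = 1/2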